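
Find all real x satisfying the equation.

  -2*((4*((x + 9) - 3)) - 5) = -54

Step 1. [-2*((4*((x + 9) - 3)) - 5) = -54] leading coefficient -2: divide by -2, so div: (4*((x + 9) - 3)) - 5 = 27.
Step 2. [(4*((x + 9) - 3)) - 5 = 27] the outer -5 inverts by adding 5, so sub: 4*((x + 9) - 3) = 32.
Step 3. [4*((x + 9) - 3) = 32] 4·(inner) — divide through by 4 ⇒ div: (x + 9) - 3 = 8.
Step 4. [(x + 9) - 3 = 8] the outer -3 inverts by adding 3 ⇒ sub: x + 9 = 11.
Step 5. [x + 9 = 11] peel the +9: subtract 9 from each side ⇒ sub: x = 2.

Answer: x ∈ {2}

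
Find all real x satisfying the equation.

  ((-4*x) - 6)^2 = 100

Step 1. [((-4*x) - 6)^2 = 100] 100 ≥ 0, LHS is (·)² — take ±√, so sqrt: (-4*x) - 6 = 10 or -10.
Step 2. [(-4*x) - 6 = 10 or -10] the outer -6 inverts by adding 6. So sub: -4*x = 16 or -4.
Step 3. [-4*x = 16 or -4] -4 out front; divide by -4, so div: x = -4 or 1.

Answer: x ∈ {-4, 1}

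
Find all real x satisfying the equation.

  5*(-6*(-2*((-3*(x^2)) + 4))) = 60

Step 1. [5*(-6*(-2*((-3*(x^2)) + 4))) = 60] divide by the outer 5. So div: -6*(-2*((-3*(x^2)) + 4)) = 12.
Step 2. [-6*(-2*((-3*(x^2)) + 4)) = 12] -6 out front; divide by -6. So div: -2*((-3*(x^2)) + 4) = -2.
Step 3. [-2*((-3*(x^2)) + 4) = -2] LHS = -2·(…); ÷-2 both sides. So div: (-3*(x^2)) + 4 = 1.
Step 4. [(-3*(x^2)) + 4 = 1] the outer +4 inverts by subtracting 4, so sub: -3*(x^2) = -3.
Step 5. [-3*(x^2) = -3] -3 out front; divide by -3, so div: x^2 = 1.
Step 6. [x^2 = 1] √ both sides: 1 ≥ 0 gives two branches, so sqrt: x = 1 or -1.

Answer: x ∈ {-1, 1}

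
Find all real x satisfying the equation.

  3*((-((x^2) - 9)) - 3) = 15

Step 1. [3*((-((x^2) - 9)) - 3) = 15] leading coefficient 3: divide by 3 ⇒ div: (-((x^2) - 9)) - 3 = 5.
Step 2. [(-((x^2) - 9)) - 3 = 5] add 3: x sits inside (… - 3) ⇒ sub: -((x^2) - 9) = 8.
Step 3. [-((x^2) - 9) = 8] flip signs both sides. So neg: (x^2) - 9 = -8.
Step 4. [(x^2) - 9 = -8] 9 comes off first (add 9) ⇒ sub: x^2 = 1.
Step 5. [x^2 = 1] √ both sides: 1 ≥ 0 gives two branches ⇒ sqrt: x = 1 or -1.

Answer: x ∈ {-1, 1}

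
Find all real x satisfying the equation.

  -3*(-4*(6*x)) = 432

Step 1. [-3*(-4*(6*x)) = 432] -3·(inner) — divide through by -3 ⇒ div: -4*(6*x) = -144.
Step 2. [-4*(6*x) = -144] divide by the outer -4, so div: 6*x = 36.
Step 3. [6*x = 36] leading coefficient 6: divide by 6. So div: x = 6.

Answer: x ∈ {6}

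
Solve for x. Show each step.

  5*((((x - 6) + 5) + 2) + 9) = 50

Step 1. [5*((((x - 6) + 5) + 2) + 9) = 50] 5·(inner) — divide through by 5 ⇒ div: (((x - 6) + 5) + 2) + 9 = 10.
Step 2. [(((x - 6) + 5) + 2) + 9 = 10] 9 comes off first (subtract 9) ⇒ sub: ((x - 6) + 5) + 2 = 1.
Step 3. [((x - 6) + 5) + 2 = 1] the outer +2 inverts by subtracting 2 ⇒ sub: (x - 6) + 5 = -1.
Step 4. [(x - 6) + 5 = -1] subtract 5: x sits inside (… + 5). So sub: x - 6 = -6.
Step 5. [x - 6 = -6] peel the -6: add 6 from each side, so sub: x = 0.

Answer: x ∈ {0}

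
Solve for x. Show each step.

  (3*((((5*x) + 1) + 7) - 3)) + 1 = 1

Step 1. [(3*((((5*x) + 1) + 7) - 3)) + 1 = 1] subtract 1: x sits inside (… + 1). So sub: 3*((((5*x) + 1) + 7) - 3) = 0.
Step 2. [3*((((5*x) + 1) + 7) - 3) = 0] leading coefficient 3: divide by 3. So div: (((5*x) + 1) + 7) - 3 = 0.
Step 3. [(((5*x) + 1) + 7) - 3 = 0] peel the -3: add 3 from each side, so sub: ((5*x) + 1) + 7 = 3.
Step 4. [((5*x) + 1) + 7 = 3] subtract 7: x sits inside (… + 7) ⇒ sub: (5*x) + 1 = -4.
Step 5. [(5*x) + 1 = -4] 1 comes off first (subtract 1), so sub: 5*x = -5.
Step 6. [5*x = -5] 5 out front; divide by 5, so div: x = -1.

Answer: x ∈ {-1}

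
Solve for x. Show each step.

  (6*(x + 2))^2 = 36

Step 1. [(6*(x + 2))^2 = 36] √ both sides: 36 ≥ 0 gives two branches, so sqrt: 6*(x + 2) = 6 or -6.
Step 2. [6*(x + 2) = 6 or -6] LHS = 6·(…); ÷6 both sides. So div: x + 2 = 1 or -1.
Step 3. [x + 2 = 1 or -1] subtract 2: x sits inside (… + 2), so sub: x = -1 or -3.

Answer: x ∈ {-3, -1}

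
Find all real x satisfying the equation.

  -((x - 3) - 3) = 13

Step 1. [-((x - 3) - 3) = 13] flip signs both sides. So neg: (x - 3) - 3 = -13.
Step 2. [(x - 3) - 3 = -13] 3 comes off first (add 3), so sub: x - 3 = -10.
Step 3. [x - 3 = -10] 3 comes off first (add 3). So sub: x = -7.

Answer: x ∈ {-7}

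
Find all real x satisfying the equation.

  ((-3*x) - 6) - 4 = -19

Step 1. [((-3*x) - 6) - 4 = -19] -4 is outermost — add 4 both sides. So sub: (-3*x) - 6 = -15.
Step 2. [(-3*x) - 6 = -15] 6 comes off first (add 6) ⇒ sub: -3*x = -9.
Step 3. [-3*x = -9] divide by the outer -3, so div: x = 3.

Answer: x ∈ {3}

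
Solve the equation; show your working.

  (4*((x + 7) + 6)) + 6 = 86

Step 1. [(4*((x + 7) + 6)) + 6 = 86] the outer +6 inverts by subtracting 6, so sub: 4*((x + 7) + 6) = 80.
Step 2. [4*((x + 7) + 6) = 80] 4 out front; divide by 4, so div: (x + 7) + 6 = 20.
Step 3. [(x + 7) + 6 = 20] subtract 6: x sits inside (… + 6) ⇒ sub: x + 7 = 14.
Step 4. [x + 7 = 14] +7 is outermost — subtract 7 both sides, so sub: x = 7.

Answer: x ∈ {7}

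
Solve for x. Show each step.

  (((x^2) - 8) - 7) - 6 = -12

Step 1. [(((x^2) - 8) - 7) - 6 = -12] 6 comes off first (add 6), so sub: ((x^2) - 8) - 7 = -6.
Step 2. [((x^2) - 8) - 7 = -6] the outer -7 inverts by adding 7. So sub: (x^2) - 8 = 1.
Step 3. [(x^2) - 8 = 1] the outer -8 inverts by adding 8, so sub: x^2 = 9.
Step 4. [x^2 = 9] LHS squared, RHS 9 ≥ 0: apply √ (±), so sqrt: x = 3 or -3.

Answer: x ∈ {-3, 3}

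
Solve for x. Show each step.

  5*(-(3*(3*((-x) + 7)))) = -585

Step 1. [5*(-(3*(3*((-x) + 7)))) = -585] leading coefficient 5: divide by 5. So div: -(3*(3*((-x) + 7))) = -117.
Step 2. [-(3*(3*((-x) + 7))) = -117] flip signs both sides ⇒ neg: 3*(3*((-x) + 7)) = 117.
Step 3. [3*(3*((-x) + 7)) = 117] LHS = 3·(…); ÷3 both sides, so div: 3*((-x) + 7) = 39.
Step 4. [3*((-x) + 7) = 39] leading coefficient 3: divide by 3 ⇒ div: (-x) + 7 = 13.
Step 5. [(-x) + 7 = 13] +7 is outermost — subtract 7 both sides. So sub: -x = 6.
Step 6. [-x = 6] LHS negated; negate both sides. So neg: x = -6.

Answer: x ∈ {-6}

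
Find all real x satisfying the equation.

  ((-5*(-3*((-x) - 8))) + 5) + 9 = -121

Step 1. [((-5*(-3*((-x) - 8))) + 5) + 9 = -121] the outer +9 inverts by subtracting 9. So sub: (-5*(-3*((-x) - 8))) + 5 = -130.
Step 2. [(-5*(-3*((-x) - 8))) + 5 = -130] common factor -5 (LHS and -130) — divide through ⇒ factor: (-3*((-x) - 8)) - 1 = 26.
Step 3. [(-3*((-x) - 8)) - 1 = 26] add 1: x sits inside (… - 1), so sub: -3*((-x) - 8) = 27.
Step 4. [-3*((-x) - 8) = 27] LHS = -3·(…); ÷-3 both sides, so div: (-x) - 8 = -9.
Step 5. [(-x) - 8 = -9] 8 comes off first (add 8), so sub: -x = -1.
Step 6. [-x = -1] flip signs both sides ⇒ neg: x = 1.

Answer: x ∈ {1}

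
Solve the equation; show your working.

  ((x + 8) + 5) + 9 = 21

Step 1. [((x + 8) + 5) + 9 = 21] peel the +9: subtract 9 from each side. So sub: (x + 8) + 5 = 12.
Step 2. [(x + 8) + 5 = 12] +5 is outermost — subtract 5 both sides. So sub: x + 8 = 7.
Step 3. [x + 8 = 7] subtract 8: x sits inside (… + 8). So sub: x = -1.

Answer: x ∈ {-1}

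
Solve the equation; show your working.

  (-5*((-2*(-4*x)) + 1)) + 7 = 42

Step 1. [(-5*((-2*(-4*x)) + 1)) + 7 = 42] the outer +7 inverts by subtracting 7. So sub: -5*((-2*(-4*x)) + 1) = 35.
Step 2. [-5*((-2*(-4*x)) + 1) = 35] leading coefficient -5: divide by -5 ⇒ div: (-2*(-4*x)) + 1 = -7.
Step 3. [(-2*(-4*x)) + 1 = -7] 1 comes off first (subtract 1) ⇒ sub: -2*(-4*x) = -8.
Step 4. [-2*(-4*x) = -8] -2·(inner) — divide through by -2 ⇒ div: -4*x = 4.
Step 5. [-4*x = 4] divide by the outer -4 ⇒ div: x = -1.

Answer: x ∈ {-1}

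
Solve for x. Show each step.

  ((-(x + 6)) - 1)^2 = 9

Step 1. [((-(x + 6)) - 1)^2 = 9] LHS squared, RHS 9 ≥ 0: apply √ (±), so sqrt: (-(x + 6)) - 1 = 3 or -3.
Step 2. [(-(x + 6)) - 1 = 3 or -3] peel the -1: add 1 from each side, so sub: -(x + 6) = 4 or -2.
Step 3. [-(x + 6) = 4 or -2] leading − — multiply by −1 ⇒ neg: x + 6 = -4 or 2.
Step 4. [x + 6 = -4 or 2] subtract 6: x sits inside (… + 6) ⇒ sub: x = -10 or -4.

Answer: x ∈ {-10, -4}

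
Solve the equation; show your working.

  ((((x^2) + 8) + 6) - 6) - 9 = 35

Step 1. [((((x^2) + 8) + 6) - 6) - 9 = 35] peel the -9: add 9 from each side, so sub: (((x^2) + 8) + 6) - 6 = 44.
Step 2. [(((x^2) + 8) + 6) - 6 = 44] 6 comes off first (add 6) ⇒ sub: ((x^2) + 8) + 6 = 50.
Step 3. [((x^2) + 8) + 6 = 50] subtract 6: x sits inside (… + 6). So sub: (x^2) + 8 = 44.
Step 4. [(x^2) + 8 = 44] the outer +8 inverts by subtracting 8. So sub: x^2 = 36.
Step 5. [x^2 = 36] 36 ≥ 0, LHS is (·)² — take ±√, so sqrt: x = 6 or -6.

Answer: x ∈ {-6, 6}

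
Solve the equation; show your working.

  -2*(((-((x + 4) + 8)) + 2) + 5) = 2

Step 1. [-2*(((-((x + 4) + 8)) + 2) + 5) = 2] -2 out front; divide by -2. So div: ((-((x + 4) + 8)) + 2) + 5 = -1.
Step 2. [((-((x + 4) + 8)) + 2) + 5 = -1] the outer +5 inverts by subtracting 5 ⇒ sub: (-((x + 4) + 8)) + 2 = -6.
Step 3. [(-((x + 4) + 8)) + 2 = -6] 2 comes off first (subtract 2). So sub: -((x + 4) + 8) = -8.
Step 4. [-((x + 4) + 8) = -8] flip signs both sides. So neg: (x + 4) + 8 = 8.
Step 5. [(x + 4) + 8 = 8] subtract 8: x sits inside (… + 8), so sub: x + 4 = 0.
Step 6. [x + 4 = 0] subtract 4: x sits inside (… + 4). So sub: x = -4.

Answer: x ∈ {-4}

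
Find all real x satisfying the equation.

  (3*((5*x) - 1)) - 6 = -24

Step 1. [(3*((5*x) - 1)) - 6 = -24] the outer -6 inverts by adding 6, so sub: 3*((5*x) - 1) = -18.
Step 2. [3*((5*x) - 1) = -18] leading coefficient 3: divide by 3, so div: (5*x) - 1 = -6.
Step 3. [(5*x) - 1 = -6] peel the -1: add 1 from each side ⇒ sub: 5*x = -5.
Step 4. [5*x = -5] 5 out front; divide by 5. So div: x = -1.

Answer: x ∈ {-1}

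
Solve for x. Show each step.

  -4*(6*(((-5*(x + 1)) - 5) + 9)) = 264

Step 1. [-4*(6*(((-5*(x + 1)) - 5) + 9)) = 264] divide by the outer -4. So div: 6*(((-5*(x + 1)) - 5) + 9) = -66.
Step 2. [6*(((-5*(x + 1)) - 5) + 9) = -66] leading coefficient 6: divide by 6, so div: ((-5*(x + 1)) - 5) + 9 = -11.
Step 3. [((-5*(x + 1)) - 5) + 9 = -11] +9 is outermost — subtract 9 both sides ⇒ sub: (-5*(x + 1)) - 5 = -20.
Step 4. [(-5*(x + 1)) - 5 = -20] add 5: x sits inside (… - 5) ⇒ sub: -5*(x + 1) = -15.
Step 5. [-5*(x + 1) = -15] leading coefficient -5: divide by -5, so div: x + 1 = 3.
Step 6. [x + 1 = 3] peel the +1: subtract 1 from each side ⇒ sub: x = 2.

Answer: x ∈ {2}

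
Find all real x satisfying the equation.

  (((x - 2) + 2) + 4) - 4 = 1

Step 1. [(((x - 2) + 2) + 4) - 4 = 1] add 4: x sits inside (… - 4) ⇒ sub: ((x - 2) + 2) + 4 = 5.
Step 2. [((x - 2) + 2) + 4 = 5] peel the +4: subtract 4 from each side. So sub: (x - 2) + 2 = 1.
Step 3. [(x - 2) + 2 = 1] peel the +2: subtract 2 from each side, so sub: x - 2 = -1.
Step 4. [x - 2 = -1] the outer -2 inverts by adding 2. So sub: x = 1.

Answer: x ∈ {1}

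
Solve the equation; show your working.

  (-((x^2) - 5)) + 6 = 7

Step 1. [(-((x^2) - 5)) + 6 = 7] peel the +6: subtract 6 from each side ⇒ sub: -((x^2) - 5) = 1.
Step 2. [-((x^2) - 5) = 1] LHS negated; negate both sides ⇒ neg: (x^2) - 5 = -1.
Step 3. [(x^2) - 5 = -1] add 5: x sits inside (… - 5). So sub: x^2 = 4.
Step 4. [x^2 = 4] √ both sides: 4 ≥ 0 gives two branches. So sqrt: x = 2 or -2.

Answer: x ∈ {-2, 2}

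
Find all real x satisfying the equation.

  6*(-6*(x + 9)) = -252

Step 1. [6*(-6*(x + 9)) = -252] 6·(inner) — divide through by 6. So div: -6*(x + 9) = -42.
Step 2. [-6*(x + 9) = -42] -6·(inner) — divide through by -6, so div: x + 9 = 7.
Step 3. [x + 9 = 7] +9 is outermost — subtract 9 both sides ⇒ sub: x = -2.

Answer: x ∈ {-2}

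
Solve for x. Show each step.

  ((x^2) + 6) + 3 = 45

Step 1. [((x^2) + 6) + 3 = 45] the outer +3 inverts by subtracting 3. So sub: (x^2) + 6 = 42.
Step 2. [(x^2) + 6 = 42] the outer +6 inverts by subtracting 6, so sub: x^2 = 36.
Step 3. [x^2 = 36] 36 ≥ 0, LHS is (·)² — take ±√. So sqrt: x = 6 or -6.

Answer: x ∈ {-6, 6}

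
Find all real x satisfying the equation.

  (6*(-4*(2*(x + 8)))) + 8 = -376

Step 1. [(6*(-4*(2*(x + 8)))) + 8 = -376] +8 is outermost — subtract 8 both sides ⇒ sub: 6*(-4*(2*(x + 8))) = -384.
Step 2. [6*(-4*(2*(x + 8))) = -384] 6 out front; divide by 6 ⇒ div: -4*(2*(x + 8)) = -64.
Step 3. [-4*(2*(x + 8)) = -64] divide by the outer -4, so div: 2*(x + 8) = 16.
Step 4. [2*(x + 8) = 16] divide by the outer 2. So div: x + 8 = 8.
Step 5. [x + 8 = 8] the outer +8 inverts by subtracting 8 ⇒ sub: x = 0.

Answer: x ∈ {0}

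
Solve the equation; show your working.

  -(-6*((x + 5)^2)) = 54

Step 1. [-(-6*((x + 5)^2)) = 54] LHS negated; negate both sides. So neg: -6*((x + 5)^2) = -54.
Step 2. [-6*((x + 5)^2) = -54] LHS = -6·(…); ÷-6 both sides ⇒ div: (x + 5)^2 = 9.
Step 3. [(x + 5)^2 = 9] √ both sides: 9 ≥ 0 gives two branches, so sqrt: x + 5 = 3 or -3.
Step 4. [x + 5 = 3 or -3] +5 is outermost — subtract 5 both sides, so sub: x = -2 or -8.

Answer: x ∈ {-8, -2}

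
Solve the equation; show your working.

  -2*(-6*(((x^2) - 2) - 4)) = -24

Step 1. [-2*(-6*(((x^2) - 2) - 4)) = -24] -2 out front; divide by -2 ⇒ div: -6*(((x^2) - 2) - 4) = 12.
Step 2. [-6*(((x^2) - 2) - 4) = 12] divide by the outer -6, so div: ((x^2) - 2) - 4 = -2.
Step 3. [((x^2) - 2) - 4 = -2] the outer -4 inverts by adding 4 ⇒ sub: (x^2) - 2 = 2.
Step 4. [(x^2) - 2 = 2] 2 comes off first (add 2). So sub: x^2 = 4.
Step 5. [x^2 = 4] √ both sides: 4 ≥ 0 gives two branches, so sqrt: x = 2 or -2.

Answer: x ∈ {-2, 2}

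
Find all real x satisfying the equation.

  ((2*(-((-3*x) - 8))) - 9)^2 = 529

Step 1. [((2*(-((-3*x) - 8))) - 9)^2 = 529] 529 ≥ 0, LHS is (·)² — take ±√, so sqrt: (2*(-((-3*x) - 8))) - 9 = 23 or -23.
Step 2. [(2*(-((-3*x) - 8))) - 9 = 23 or -23] peel the -9: add 9 from each side, so sub: 2*(-((-3*x) - 8)) = 32 or -14.
Step 3. [2*(-((-3*x) - 8)) = 32 or -14] LHS = 2·(…); ÷2 both sides. So div: -((-3*x) - 8) = 16 or -7.
Step 4. [-((-3*x) - 8) = 16 or -7] LHS negated; negate both sides, so neg: (-3*x) - 8 = -16 or 7.
Step 5. [(-3*x) - 8 = -16 or 7] peel the -8: add 8 from each side. So sub: -3*x = -8 or 15.
Step 6. [-3*x = -8 or 15] -3·(inner) — divide through by -3. So div: x = 8/3 or -5.

Answer: x ∈ {-5, 8/3}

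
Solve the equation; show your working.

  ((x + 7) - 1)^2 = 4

Step 1. [((x + 7) - 1)^2 = 4] √ both sides: 4 ≥ 0 gives two branches, so sqrt: (x + 7) - 1 = 2 or -2.
Step 2. [(x + 7) - 1 = 2 or -2] peel the -1: add 1 from each side, so sub: x + 7 = 3 or -1.
Step 3. [x + 7 = 3 or -1] peel the +7: subtract 7 from each side. So sub: x = -4 or -8.

Answer: x ∈ {-8, -4}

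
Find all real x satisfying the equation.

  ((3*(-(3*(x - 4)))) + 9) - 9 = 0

Step 1. [((3*(-(3*(x - 4)))) + 9) - 9 = 0] the outer -9 inverts by adding 9 ⇒ sub: (3*(-(3*(x - 4)))) + 9 = 9.
Step 2. [(3*(-(3*(x - 4)))) + 9 = 9] 3 divides every term; factor it out, so factor: (-(3*(x - 4))) + 3 = 3.
Step 3. [(-(3*(x - 4))) + 3 = 3] 3 comes off first (subtract 3) ⇒ sub: -(3*(x - 4)) = 0.
Step 4. [-(3*(x - 4)) = 0] LHS negated; negate both sides ⇒ neg: 3*(x - 4) = 0.
Step 5. [3*(x - 4) = 0] LHS = 3·(…); ÷3 both sides, so div: x - 4 = 0.
Step 6. [x - 4 = 0] add 4: x sits inside (… - 4). So sub: x = 4.

Answer: x ∈ {4}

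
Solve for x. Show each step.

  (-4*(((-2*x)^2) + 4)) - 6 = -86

Step 1. [(-4*(((-2*x)^2) + 4)) - 6 = -86] 6 comes off first (add 6) ⇒ sub: -4*(((-2*x)^2) + 4) = -80.
Step 2. [-4*(((-2*x)^2) + 4) = -80] leading coefficient -4: divide by -4, so div: ((-2*x)^2) + 4 = 20.
Step 3. [((-2*x)^2) + 4 = 20] the outer +4 inverts by subtracting 4, so sub: (-2*x)^2 = 16.
Step 4. [(-2*x)^2 = 16] LHS squared, RHS 16 ≥ 0: apply √ (±), so sqrt: -2*x = 4 or -4.
Step 5. [-2*x = 4 or -4] leading coefficient -2: divide by -2 ⇒ div: x = -2 or 2.

Answer: x ∈ {-2, 2}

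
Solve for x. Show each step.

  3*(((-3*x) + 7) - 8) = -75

Step 1. [3*(((-3*x) + 7) - 8) = -75] divide by the outer 3. So div: ((-3*x) + 7) - 8 = -25.
Step 2. [((-3*x) + 7) - 8 = -25] add 8: x sits inside (… - 8), so sub: (-3*x) + 7 = -17.
Step 3. [(-3*x) + 7 = -17] the outer +7 inverts by subtracting 7 ⇒ sub: -3*x = -24.
Step 4. [-3*x = -24] -3·(inner) — divide through by -3. So div: x = 8.

Answer: x ∈ {8}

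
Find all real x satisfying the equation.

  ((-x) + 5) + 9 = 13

Step 1. [((-x) + 5) + 9 = 13] the outer +9 inverts by subtracting 9 ⇒ sub: (-x) + 5 = 4.
Step 2. [(-x) + 5 = 4] 5 comes off first (subtract 5) ⇒ sub: -x = -1.
Step 3. [-x = -1] flip signs both sides ⇒ neg: x = 1.

Answer: x ∈ {1}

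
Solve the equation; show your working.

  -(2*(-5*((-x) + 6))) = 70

Step 1. [-(2*(-5*((-x) + 6))) = 70] LHS negated; negate both sides, so neg: 2*(-5*((-x) + 6)) = -70.
Step 2. [2*(-5*((-x) + 6)) = -70] LHS = 2·(…); ÷2 both sides ⇒ div: -5*((-x) + 6) = -35.
Step 3. [-5*((-x) + 6) = -35] -5 out front; divide by -5 ⇒ div: (-x) + 6 = 7.
Step 4. [(-x) + 6 = 7] +6 is outermost — subtract 6 both sides. So sub: -x = 1.
Step 5. [-x = 1] flip signs both sides, so neg: x = -1.

Answer: x ∈ {-1}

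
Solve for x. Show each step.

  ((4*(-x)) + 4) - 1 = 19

Step 1. [((4*(-x)) + 4) - 1 = 19] 1 comes off first (add 1). So sub: (4*(-x)) + 4 = 20.
Step 2. [(4*(-x)) + 4 = 20] peel the +4: subtract 4 from each side, so sub: 4*(-x) = 16.
Step 3. [4*(-x) = 16] 4·(inner) — divide through by 4, so div: -x = 4.
Step 4. [-x = 4] leading − — multiply by −1, so neg: x = -4.

Answer: x ∈ {-4}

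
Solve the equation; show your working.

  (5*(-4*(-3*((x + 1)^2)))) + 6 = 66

Step 1. [(5*(-4*(-3*((x + 1)^2)))) + 6 = 66] subtract 6: x sits inside (… + 6), so sub: 5*(-4*(-3*((x + 1)^2))) = 60.
Step 2. [5*(-4*(-3*((x + 1)^2))) = 60] divide by the outer 5. So div: -4*(-3*((x + 1)^2)) = 12.
Step 3. [-4*(-3*((x + 1)^2)) = 12] -4·(inner) — divide through by -4. So div: -3*((x + 1)^2) = -3.
Step 4. [-3*((x + 1)^2) = -3] -3·(inner) — divide through by -3, so div: (x + 1)^2 = 1.
Step 5. [(x + 1)^2 = 1] 1 ≥ 0, LHS is (·)² — take ±√, so sqrt: x + 1 = 1 or -1.
Step 6. [x + 1 = 1 or -1] subtract 1: x sits inside (… + 1). So sub: x = 0 or -2.

Answer: x ∈ {-2, 0}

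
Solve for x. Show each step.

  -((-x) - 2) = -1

Step 1. [-((-x) - 2) = -1] flip signs both sides. So neg: (-x) - 2 = 1.
Step 2. [(-x) - 2 = 1] peel the -2: add 2 from each side, so sub: -x = 3.
Step 3. [-x = 3] flip signs both sides ⇒ neg: x = -3.

Answer: x ∈ {-3}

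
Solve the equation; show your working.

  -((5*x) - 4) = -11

Step 1. [-((5*x) - 4) = -11] flip signs both sides, so neg: (5*x) - 4 = 11.
Step 2. [(5*x) - 4 = 11] the outer -4 inverts by adding 4. So sub: 5*x = 15.
Step 3. [5*x = 15] 5 out front; divide by 5, so div: x = 3.

Answer: x ∈ {3}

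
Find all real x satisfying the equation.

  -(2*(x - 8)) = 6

Step 1. [-(2*(x - 8)) = 6] flip signs both sides. So neg: 2*(x - 8) = -6.
Step 2. [2*(x - 8) = -6] 2 out front; divide by 2, so div: x - 8 = -3.
Step 3. [x - 8 = -3] peel the -8: add 8 from each side. So sub: x = 5.

Answer: x ∈ {5}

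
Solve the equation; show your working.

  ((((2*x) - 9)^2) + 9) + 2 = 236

Step 1. [((((2*x) - 9)^2) + 9) + 2 = 236] +2 is outermost — subtract 2 both sides ⇒ sub: (((2*x) - 9)^2) + 9 = 234.
Step 2. [(((2*x) - 9)^2) + 9 = 234] subtract 9: x sits inside (… + 9) ⇒ sub: ((2*x) - 9)^2 = 225.
Step 3. [((2*x) - 9)^2 = 225] 225 ≥ 0, LHS is (·)² — take ±√. So sqrt: (2*x) - 9 = 15 or -15.
Step 4. [(2*x) - 9 = 15 or -15] peel the -9: add 9 from each side, so sub: 2*x = 24 or -6.
Step 5. [2*x = 24 or -6] leading coefficient 2: divide by 2 ⇒ div: x = 12 or -3.

Answer: x ∈ {-3, 12}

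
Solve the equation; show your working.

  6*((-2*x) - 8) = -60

Step 1. [6*((-2*x) - 8) = -60] leading coefficient 6: divide by 6 ⇒ div: (-2*x) - 8 = -10.
Step 2. [(-2*x) - 8 = -10] common factor -2 (LHS and -10) — divide through ⇒ factor: x + 4 = 5.
Step 3. [x + 4 = 5] the outer +4 inverts by subtracting 4 ⇒ sub: x = 1.

Answer: x ∈ {1}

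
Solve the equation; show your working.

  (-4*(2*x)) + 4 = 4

Step 1. [(-4*(2*x)) + 4 = 4] common factor -4 (LHS and 4) — divide through. So factor: (2*x) - 1 = -1.
Step 2. [(2*x) - 1 = -1] -1 is outermost — add 1 both sides ⇒ sub: 2*x = 0.
Step 3. [2*x = 0] LHS = 2·(…); ÷2 both sides ⇒ div: x = 0.

Answer: x ∈ {0}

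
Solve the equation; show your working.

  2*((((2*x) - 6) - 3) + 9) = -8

Step 1. [2*((((2*x) - 6) - 3) + 9) = -8] 2·(inner) — divide through by 2, so div: (((2*x) - 6) - 3) + 9 = -4.
Step 2. [(((2*x) - 6) - 3) + 9 = -4] subtract 9: x sits inside (… + 9). So sub: ((2*x) - 6) - 3 = -13.
Step 3. [((2*x) - 6) - 3 = -13] peel the -3: add 3 from each side ⇒ sub: (2*x) - 6 = -10.
Step 4. [(2*x) - 6 = -10] the outer -6 inverts by adding 6 ⇒ sub: 2*x = -4.
Step 5. [2*x = -4] 2 out front; divide by 2. So div: x = -2.

Answer: x ∈ {-2}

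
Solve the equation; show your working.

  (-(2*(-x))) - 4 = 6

Step 1. [(-(2*(-x))) - 4 = 6] peel the -4: add 4 from each side. So sub: -(2*(-x)) = 10.
Step 2. [-(2*(-x)) = 10] LHS negated; negate both sides. So neg: 2*(-x) = -10.
Step 3. [2*(-x) = -10] divide by the outer 2 ⇒ div: -x = -5.
Step 4. [-x = -5] LHS negated; negate both sides, so neg: x = 5.

Answer: x ∈ {5}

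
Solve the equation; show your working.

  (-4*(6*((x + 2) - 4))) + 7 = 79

Step 1. [(-4*(6*((x + 2) - 4))) + 7 = 79] +7 is outermost — subtract 7 both sides ⇒ sub: -4*(6*((x + 2) - 4)) = 72.
Step 2. [-4*(6*((x + 2) - 4)) = 72] divide by the outer -4 ⇒ div: 6*((x + 2) - 4) = -18.
Step 3. [6*((x + 2) - 4) = -18] LHS = 6·(…); ÷6 both sides, so div: (x + 2) - 4 = -3.
Step 4. [(x + 2) - 4 = -3] the outer -4 inverts by adding 4 ⇒ sub: x + 2 = 1.
Step 5. [x + 2 = 1] +2 is outermost — subtract 2 both sides ⇒ sub: x = -1.

Answer: x ∈ {-1}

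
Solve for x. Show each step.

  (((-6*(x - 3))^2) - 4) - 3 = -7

Step 1. [(((-6*(x - 3))^2) - 4) - 3 = -7] peel the -3: add 3 from each side, so sub: ((-6*(x - 3))^2) - 4 = -4.
Step 2. [((-6*(x - 3))^2) - 4 = -4] 4 comes off first (add 4). So sub: (-6*(x - 3))^2 = 0.
Step 3. [(-6*(x - 3))^2 = 0] LHS squared, RHS 0 ≥ 0: apply √ (±). So sqrt: -6*(x - 3) = 0.
Step 4. [-6*(x - 3) = 0] divide by the outer -6, so div: x - 3 = 0.
Step 5. [x - 3 = 0] -3 is outermost — add 3 both sides ⇒ sub: x = 3.

Answer: x ∈ {3}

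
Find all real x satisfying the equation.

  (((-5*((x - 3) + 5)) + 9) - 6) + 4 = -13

Step 1. [(((-5*((x - 3) + 5)) + 9) - 6) + 4 = -13] peel the +4: subtract 4 from each side, so sub: ((-5*((x - 3) + 5)) + 9) - 6 = -17.
Step 2. [((-5*((x - 3) + 5)) + 9) - 6 = -17] add 6: x sits inside (… - 6) ⇒ sub: (-5*((x - 3) + 5)) + 9 = -11.
Step 3. [(-5*((x - 3) + 5)) + 9 = -11] +9 is outermost — subtract 9 both sides, so sub: -5*((x - 3) + 5) = -20.
Step 4. [-5*((x - 3) + 5) = -20] -5 out front; divide by -5 ⇒ div: (x - 3) + 5 = 4.
Step 5. [(x - 3) + 5 = 4] 5 comes off first (subtract 5) ⇒ sub: x - 3 = -1.
Step 6. [x - 3 = -1] -3 is outermost — add 3 both sides ⇒ sub: x = 2.

Answer: x ∈ {2}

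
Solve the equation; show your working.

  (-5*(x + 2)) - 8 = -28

Step 1. [(-5*(x + 2)) - 8 = -28] -8 is outermost — add 8 both sides ⇒ sub: -5*(x + 2) = -20.
Step 2. [-5*(x + 2) = -20] LHS = -5·(…); ÷-5 both sides, so div: x + 2 = 4.
Step 3. [x + 2 = 4] +2 is outermost — subtract 2 both sides. So sub: x = 2.

Answer: x ∈ {2}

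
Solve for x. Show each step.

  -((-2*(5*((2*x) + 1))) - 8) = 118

Step 1. [-((-2*(5*((2*x) + 1))) - 8) = 118] LHS negated; negate both sides ⇒ neg: (-2*(5*((2*x) + 1))) - 8 = -118.
Step 2. [(-2*(5*((2*x) + 1))) - 8 = -118] common factor -2 (LHS and -118) — divide through. So factor: (5*((2*x) + 1)) + 4 = 59.
Step 3. [(5*((2*x) + 1)) + 4 = 59] the outer +4 inverts by subtracting 4. So sub: 5*((2*x) + 1) = 55.
Step 4. [5*((2*x) + 1) = 55] 5 out front; divide by 5, so div: (2*x) + 1 = 11.
Step 5. [(2*x) + 1 = 11] 1 comes off first (subtract 1), so sub: 2*x = 10.
Step 6. [2*x = 10] LHS = 2·(…); ÷2 both sides, so div: x = 5.

Answer: x ∈ {5}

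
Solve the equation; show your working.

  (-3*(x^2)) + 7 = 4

Step 1. [(-3*(x^2)) + 7 = 4] 7 comes off first (subtract 7). So sub: -3*(x^2) = -3.
Step 2. [-3*(x^2) = -3] -3 out front; divide by -3 ⇒ div: x^2 = 1.
Step 3. [x^2 = 1] √ both sides: 1 ≥ 0 gives two branches. So sqrt: x = 1 or -1.

Answer: x ∈ {-1, 1}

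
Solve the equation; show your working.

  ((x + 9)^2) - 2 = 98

Step 1. [((x + 9)^2) - 2 = 98] peel the -2: add 2 from each side, so sub: (x + 9)^2 = 100.
Step 2. [(x + 9)^2 = 100] LHS squared, RHS 100 ≥ 0: apply √ (±). So sqrt: x + 9 = 10 or -10.
Step 3. [x + 9 = 10 or -10] +9 is outermost — subtract 9 both sides, so sub: x = 1 or -19.

Answer: x ∈ {-19, 1}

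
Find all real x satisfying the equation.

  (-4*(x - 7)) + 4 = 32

Step 1. [(-4*(x - 7)) + 4 = 32] common factor -4 (LHS and 32) — divide through, so factor: (x - 7) - 1 = -8.
Step 2. [(x - 7) - 1 = -8] -1 is outermost — add 1 both sides, so sub: x - 7 = -7.
Step 3. [x - 7 = -7] add 7: x sits inside (… - 7). So sub: x = 0.

Answer: x ∈ {0}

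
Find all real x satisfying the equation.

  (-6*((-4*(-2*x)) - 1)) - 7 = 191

Step 1. [(-6*((-4*(-2*x)) - 1)) - 7 = 191] peel the -7: add 7 from each side, so sub: -6*((-4*(-2*x)) - 1) = 198.
Step 2. [-6*((-4*(-2*x)) - 1) = 198] LHS = -6·(…); ÷-6 both sides, so div: (-4*(-2*x)) - 1 = -33.
Step 3. [(-4*(-2*x)) - 1 = -33] peel the -1: add 1 from each side ⇒ sub: -4*(-2*x) = -32.
Step 4. [-4*(-2*x) = -32] -4·(inner) — divide through by -4, so div: -2*x = 8.
Step 5. [-2*x = 8] -2 out front; divide by -2. So div: x = -4.

Answer: x ∈ {-4}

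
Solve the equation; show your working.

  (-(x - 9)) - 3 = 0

Step 1. [(-(x - 9)) - 3 = 0] add 3: x sits inside (… - 3) ⇒ sub: -(x - 9) = 3.
Step 2. [-(x - 9) = 3] leading − — multiply by −1 ⇒ neg: x - 9 = -3.
Step 3. [x - 9 = -3] -9 is outermost — add 9 both sides. So sub: x = 6.

Answer: x ∈ {6}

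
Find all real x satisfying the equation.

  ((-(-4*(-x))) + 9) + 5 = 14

Step 1. [((-(-4*(-x))) + 9) + 5 = 14] peel the +5: subtract 5 from each side. So sub: (-(-4*(-x))) + 9 = 9.
Step 2. [(-(-4*(-x))) + 9 = 9] the outer +9 inverts by subtracting 9 ⇒ sub: -(-4*(-x)) = 0.
Step 3. [-(-4*(-x)) = 0] leading − — multiply by −1. So neg: -4*(-x) = 0.
Step 4. [-4*(-x) = 0] -4·(inner) — divide through by -4 ⇒ div: -x = 0.
Step 5. [-x = 0] leading − — multiply by −1. So neg: x = 0.

Answer: x ∈ {0}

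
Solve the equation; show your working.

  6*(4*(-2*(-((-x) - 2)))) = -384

Step 1. [6*(4*(-2*(-((-x) - 2)))) = -384] 6 out front; divide by 6, so div: 4*(-2*(-((-x) - 2))) = -64.
Step 2. [4*(-2*(-((-x) - 2))) = -64] leading coefficient 4: divide by 4. So div: -2*(-((-x) - 2)) = -16.
Step 3. [-2*(-((-x) - 2)) = -16] divide by the outer -2, so div: -((-x) - 2) = 8.
Step 4. [-((-x) - 2) = 8] leading − — multiply by −1 ⇒ neg: (-x) - 2 = -8.
Step 5. [(-x) - 2 = -8] the outer -2 inverts by adding 2 ⇒ sub: -x = -6.
Step 6. [-x = -6] LHS negated; negate both sides. So neg: x = 6.

Answer: x ∈ {6}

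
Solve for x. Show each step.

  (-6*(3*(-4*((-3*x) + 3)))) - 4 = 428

Step 1. [(-6*(3*(-4*((-3*x) + 3)))) - 4 = 428] peel the -4: add 4 from each side, so sub: -6*(3*(-4*((-3*x) + 3))) = 432.
Step 2. [-6*(3*(-4*((-3*x) + 3))) = 432] divide by the outer -6 ⇒ div: 3*(-4*((-3*x) + 3)) = -72.
Step 3. [3*(-4*((-3*x) + 3)) = -72] divide by the outer 3, so div: -4*((-3*x) + 3) = -24.
Step 4. [-4*((-3*x) + 3) = -24] -4·(inner) — divide through by -4. So div: (-3*x) + 3 = 6.
Step 5. [(-3*x) + 3 = 6] common factor -3 (LHS and 6) — divide through. So factor: x - 1 = -2.
Step 6. [x - 1 = -2] peel the -1: add 1 from each side ⇒ sub: x = -1.

Answer: x ∈ {-1}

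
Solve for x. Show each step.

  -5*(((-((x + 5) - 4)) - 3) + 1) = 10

Step 1. [-5*(((-((x + 5) - 4)) - 3) + 1) = 10] LHS = -5·(…); ÷-5 both sides, so div: ((-((x + 5) - 4)) - 3) + 1 = -2.
Step 2. [((-((x + 5) - 4)) - 3) + 1 = -2] 1 comes off first (subtract 1), so sub: (-((x + 5) - 4)) - 3 = -3.
Step 3. [(-((x + 5) - 4)) - 3 = -3] -3 is outermost — add 3 both sides, so sub: -((x + 5) - 4) = 0.
Step 4. [-((x + 5) - 4) = 0] LHS negated; negate both sides. So neg: (x + 5) - 4 = 0.
Step 5. [(x + 5) - 4 = 0] -4 is outermost — add 4 both sides, so sub: x + 5 = 4.
Step 6. [x + 5 = 4] the outer +5 inverts by subtracting 5 ⇒ sub: x = -1.

Answer: x ∈ {-1}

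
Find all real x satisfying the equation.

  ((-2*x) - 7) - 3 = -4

Step 1. [((-2*x) - 7) - 3 = -4] add 3: x sits inside (… - 3) ⇒ sub: (-2*x) - 7 = -1.
Step 2. [(-2*x) - 7 = -1] the outer -7 inverts by adding 7, so sub: -2*x = 6.
Step 3. [-2*x = 6] -2·(inner) — divide through by -2 ⇒ div: x = -3.

Answer: x ∈ {-3}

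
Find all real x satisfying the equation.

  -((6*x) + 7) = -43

Step 1. [-((6*x) + 7) = -43] LHS negated; negate both sides ⇒ neg: (6*x) + 7 = 43.
Step 2. [(6*x) + 7 = 43] 7 comes off first (subtract 7), so sub: 6*x = 36.
Step 3. [6*x = 36] leading coefficient 6: divide by 6, so div: x = 6.

Answer: x ∈ {6}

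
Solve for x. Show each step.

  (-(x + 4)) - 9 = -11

Step 1. [(-(x + 4)) - 9 = -11] 9 comes off first (add 9) ⇒ sub: -(x + 4) = -2.
Step 2. [-(x + 4) = -2] flip signs both sides. So neg: x + 4 = 2.
Step 3. [x + 4 = 2] 4 comes off first (subtract 4). So sub: x = -2.

Answer: x ∈ {-2}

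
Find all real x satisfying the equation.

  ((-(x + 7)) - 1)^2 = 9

Step 1. [((-(x + 7)) - 1)^2 = 9] 9 ≥ 0, LHS is (·)² — take ±√. So sqrt: (-(x + 7)) - 1 = 3 or -3.
Step 2. [(-(x + 7)) - 1 = 3 or -3] the outer -1 inverts by adding 1 ⇒ sub: -(x + 7) = 4 or -2.
Step 3. [-(x + 7) = 4 or -2] LHS negated; negate both sides. So neg: x + 7 = -4 or 2.
Step 4. [x + 7 = -4 or 2] subtract 7: x sits inside (… + 7) ⇒ sub: x = -11 or -5.

Answer: x ∈ {-11, -5}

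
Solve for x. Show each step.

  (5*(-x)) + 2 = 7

Step 1. [(5*(-x)) + 2 = 7] the outer +2 inverts by subtracting 2. So sub: 5*(-x) = 5.
Step 2. [5*(-x) = 5] LHS = 5·(…); ÷5 both sides ⇒ div: -x = 1.
Step 3. [-x = 1] flip signs both sides, so neg: x = -1.

Answer: x ∈ {-1}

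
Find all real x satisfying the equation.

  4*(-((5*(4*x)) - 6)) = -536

Step 1. [4*(-((5*(4*x)) - 6)) = -536] leading coefficient 4: divide by 4. So div: -((5*(4*x)) - 6) = -134.
Step 2. [-((5*(4*x)) - 6) = -134] LHS negated; negate both sides, so neg: (5*(4*x)) - 6 = 134.
Step 3. [(5*(4*x)) - 6 = 134] -6 is outermost — add 6 both sides. So sub: 5*(4*x) = 140.
Step 4. [5*(4*x) = 140] 5 out front; divide by 5, so div: 4*x = 28.
Step 5. [4*x = 28] 4·(inner) — divide through by 4 ⇒ div: x = 7.

Answer: x ∈ {7}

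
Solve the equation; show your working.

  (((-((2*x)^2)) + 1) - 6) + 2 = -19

Step 1. [(((-((2*x)^2)) + 1) - 6) + 2 = -19] subtract 2: x sits inside (… + 2) ⇒ sub: ((-((2*x)^2)) + 1) - 6 = -21.
Step 2. [((-((2*x)^2)) + 1) - 6 = -21] peel the -6: add 6 from each side, so sub: (-((2*x)^2)) + 1 = -15.
Step 3. [(-((2*x)^2)) + 1 = -15] 1 comes off first (subtract 1) ⇒ sub: -((2*x)^2) = -16.
Step 4. [-((2*x)^2) = -16] leading − — multiply by −1 ⇒ neg: (2*x)^2 = 16.
Step 5. [(2*x)^2 = 16] √ both sides: 16 ≥ 0 gives two branches. So sqrt: 2*x = 4 or -4.
Step 6. [2*x = 4 or -4] 2 out front; divide by 2 ⇒ div: x = 2 or -2.

Answer: x ∈ {-2, 2}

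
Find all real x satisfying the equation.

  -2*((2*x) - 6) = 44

Step 1. [-2*((2*x) - 6) = 44] LHS = -2·(…); ÷-2 both sides. So div: (2*x) - 6 = -22.
Step 2. [(2*x) - 6 = -22] common factor 2 (LHS and -22) — divide through, so factor: x - 3 = -11.
Step 3. [x - 3 = -11] the outer -3 inverts by adding 3. So sub: x = -8.

Answer: x ∈ {-8}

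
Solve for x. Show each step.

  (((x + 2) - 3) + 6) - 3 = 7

Step 1. [(((x + 2) - 3) + 6) - 3 = 7] add 3: x sits inside (… - 3), so sub: ((x + 2) - 3) + 6 = 10.
Step 2. [((x + 2) - 3) + 6 = 10] subtract 6: x sits inside (… + 6), so sub: (x + 2) - 3 = 4.
Step 3. [(x + 2) - 3 = 4] 3 comes off first (add 3). So sub: x + 2 = 7.
Step 4. [x + 2 = 7] the outer +2 inverts by subtracting 2 ⇒ sub: x = 5.

Answer: x ∈ {5}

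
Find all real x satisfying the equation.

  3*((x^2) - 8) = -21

Step 1. [3*((x^2) - 8) = -21] leading coefficient 3: divide by 3, so div: (x^2) - 8 = -7.
Step 2. [(x^2) - 8 = -7] -8 is outermost — add 8 both sides ⇒ sub: x^2 = 1.
Step 3. [x^2 = 1] √ both sides: 1 ≥ 0 gives two branches. So sqrt: x = 1 or -1.

Answer: x ∈ {-1, 1}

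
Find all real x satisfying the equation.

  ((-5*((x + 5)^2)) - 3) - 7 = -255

Step 1. [((-5*((x + 5)^2)) - 3) - 7 = -255] the outer -7 inverts by adding 7 ⇒ sub: (-5*((x + 5)^2)) - 3 = -248.
Step 2. [(-5*((x + 5)^2)) - 3 = -248] 3 comes off first (add 3) ⇒ sub: -5*((x + 5)^2) = -245.
Step 3. [-5*((x + 5)^2) = -245] LHS = -5·(…); ÷-5 both sides ⇒ div: (x + 5)^2 = 49.
Step 4. [(x + 5)^2 = 49] 49 ≥ 0, LHS is (·)² — take ±√, so sqrt: x + 5 = 7 or -7.
Step 5. [x + 5 = 7 or -7] peel the +5: subtract 5 from each side ⇒ sub: x = 2 or -12.

Answer: x ∈ {-12, 2}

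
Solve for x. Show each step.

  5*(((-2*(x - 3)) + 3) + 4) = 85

Step 1. [5*(((-2*(x - 3)) + 3) + 4) = 85] leading coefficient 5: divide by 5 ⇒ div: ((-2*(x - 3)) + 3) + 4 = 17.
Step 2. [((-2*(x - 3)) + 3) + 4 = 17] 4 comes off first (subtract 4). So sub: (-2*(x - 3)) + 3 = 13.
Step 3. [(-2*(x - 3)) + 3 = 13] 3 comes off first (subtract 3), so sub: -2*(x - 3) = 10.
Step 4. [-2*(x - 3) = 10] -2 out front; divide by -2. So div: x - 3 = -5.
Step 5. [x - 3 = -5] -3 is outermost — add 3 both sides, so sub: x = -2.

Answer: x ∈ {-2}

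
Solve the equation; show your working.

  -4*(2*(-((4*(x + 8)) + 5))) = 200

Step 1. [-4*(2*(-((4*(x + 8)) + 5))) = 200] divide by the outer -4, so div: 2*(-((4*(x + 8)) + 5)) = -50.
Step 2. [2*(-((4*(x + 8)) + 5)) = -50] 2 out front; divide by 2 ⇒ div: -((4*(x + 8)) + 5) = -25.
Step 3. [-((4*(x + 8)) + 5) = -25] leading − — multiply by −1, so neg: (4*(x + 8)) + 5 = 25.
Step 4. [(4*(x + 8)) + 5 = 25] peel the +5: subtract 5 from each side. So sub: 4*(x + 8) = 20.
Step 5. [4*(x + 8) = 20] divide by the outer 4 ⇒ div: x + 8 = 5.
Step 6. [x + 8 = 5] 8 comes off first (subtract 8) ⇒ sub: x = -3.

Answer: x ∈ {-3}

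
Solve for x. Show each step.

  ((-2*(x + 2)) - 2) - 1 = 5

Step 1. [((-2*(x + 2)) - 2) - 1 = 5] add 1: x sits inside (… - 1), so sub: (-2*(x + 2)) - 2 = 6.
Step 2. [(-2*(x + 2)) - 2 = 6] -2 | LHS and -2 | 6: pull -2 out, so factor: (x + 2) + 1 = -3.
Step 3. [(x + 2) + 1 = -3] the outer +1 inverts by subtracting 1, so sub: x + 2 = -4.
Step 4. [x + 2 = -4] the outer +2 inverts by subtracting 2. So sub: x = -6.

Answer: x ∈ {-6}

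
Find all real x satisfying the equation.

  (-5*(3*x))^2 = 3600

Step 1. [(-5*(3*x))^2 = 3600] 3600 ≥ 0, LHS is (·)² — take ±√, so sqrt: -5*(3*x) = 60 or -60.
Step 2. [-5*(3*x) = 60 or -60] LHS = -5·(…); ÷-5 both sides ⇒ div: 3*x = -12 or 12.
Step 3. [3*x = -12 or 12] divide by the outer 3, so div: x = -4 or 4.

Answer: x ∈ {-4, 4}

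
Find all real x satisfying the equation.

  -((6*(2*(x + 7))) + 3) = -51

Step 1. [-((6*(2*(x + 7))) + 3) = -51] leading − — multiply by −1, so neg: (6*(2*(x + 7))) + 3 = 51.
Step 2. [(6*(2*(x + 7))) + 3 = 51] peel the +3: subtract 3 from each side ⇒ sub: 6*(2*(x + 7)) = 48.
Step 3. [6*(2*(x + 7)) = 48] 6 out front; divide by 6 ⇒ div: 2*(x + 7) = 8.
Step 4. [2*(x + 7) = 8] LHS = 2·(…); ÷2 both sides. So div: x + 7 = 4.
Step 5. [x + 7 = 4] peel the +7: subtract 7 from each side. So sub: x = -3.

Answer: x ∈ {-3}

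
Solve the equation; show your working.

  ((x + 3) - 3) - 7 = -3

Step 1. [((x + 3) - 3) - 7 = -3] 7 comes off first (add 7). So sub: (x + 3) - 3 = 4.
Step 2. [(x + 3) - 3 = 4] the outer -3 inverts by adding 3, so sub: x + 3 = 7.
Step 3. [x + 3 = 7] +3 is outermost — subtract 3 both sides, so sub: x = 4.

Answer: x ∈ {4}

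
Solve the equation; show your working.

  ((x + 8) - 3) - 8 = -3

Step 1. [((x + 8) - 3) - 8 = -3] the outer -8 inverts by adding 8 ⇒ sub: (x + 8) - 3 = 5.
Step 2. [(x + 8) - 3 = 5] add 3: x sits inside (… - 3), so sub: x + 8 = 8.
Step 3. [x + 8 = 8] the outer +8 inverts by subtracting 8, so sub: x = 0.

Answer: x ∈ {0}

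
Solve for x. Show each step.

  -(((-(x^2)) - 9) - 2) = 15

Step 1. [-(((-(x^2)) - 9) - 2) = 15] LHS negated; negate both sides. So neg: ((-(x^2)) - 9) - 2 = -15.
Step 2. [((-(x^2)) - 9) - 2 = -15] peel the -2: add 2 from each side, so sub: (-(x^2)) - 9 = -13.
Step 3. [(-(x^2)) - 9 = -13] add 9: x sits inside (… - 9). So sub: -(x^2) = -4.
Step 4. [-(x^2) = -4] LHS negated; negate both sides, so neg: x^2 = 4.
Step 5. [x^2 = 4] √ both sides: 4 ≥ 0 gives two branches. So sqrt: x = 2 or -2.

Answer: x ∈ {-2, 2}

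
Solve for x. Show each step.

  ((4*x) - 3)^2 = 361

Step 1. [((4*x) - 3)^2 = 361] √ both sides: 361 ≥ 0 gives two branches. So sqrt: (4*x) - 3 = 19 or -19.
Step 2. [(4*x) - 3 = 19 or -19] -3 is outermost — add 3 both sides. So sub: 4*x = 22 or -16.
Step 3. [4*x = 22 or -16] leading coefficient 4: divide by 4, so div: x = 11/2 or -4.

Answer: x ∈ {-4, 11/2}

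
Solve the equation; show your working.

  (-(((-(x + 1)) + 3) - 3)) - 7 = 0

Step 1. [(-(((-(x + 1)) + 3) - 3)) - 7 = 0] add 7: x sits inside (… - 7) ⇒ sub: -(((-(x + 1)) + 3) - 3) = 7.
Step 2. [-(((-(x + 1)) + 3) - 3) = 7] flip signs both sides ⇒ neg: ((-(x + 1)) + 3) - 3 = -7.
Step 3. [((-(x + 1)) + 3) - 3 = -7] peel the -3: add 3 from each side, so sub: (-(x + 1)) + 3 = -4.
Step 4. [(-(x + 1)) + 3 = -4] subtract 3: x sits inside (… + 3), so sub: -(x + 1) = -7.
Step 5. [-(x + 1) = -7] LHS negated; negate both sides ⇒ neg: x + 1 = 7.
Step 6. [x + 1 = 7] +1 is outermost — subtract 1 both sides ⇒ sub: x = 6.

Answer: x ∈ {6}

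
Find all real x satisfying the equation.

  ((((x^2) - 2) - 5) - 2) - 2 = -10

Step 1. [((((x^2) - 2) - 5) - 2) - 2 = -10] the outer -2 inverts by adding 2, so sub: (((x^2) - 2) - 5) - 2 = -8.
Step 2. [(((x^2) - 2) - 5) - 2 = -8] -2 is outermost — add 2 both sides, so sub: ((x^2) - 2) - 5 = -6.
Step 3. [((x^2) - 2) - 5 = -6] -5 is outermost — add 5 both sides ⇒ sub: (x^2) - 2 = -1.
Step 4. [(x^2) - 2 = -1] 2 comes off first (add 2), so sub: x^2 = 1.
Step 5. [x^2 = 1] √ both sides: 1 ≥ 0 gives two branches. So sqrt: x = 1 or -1.

Answer: x ∈ {-1, 1}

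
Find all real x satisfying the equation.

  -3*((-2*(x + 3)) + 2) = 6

Step 1. [-3*((-2*(x + 3)) + 2) = 6] divide by the outer -3. So div: (-2*(x + 3)) + 2 = -2.
Step 2. [(-2*(x + 3)) + 2 = -2] +2 is outermost — subtract 2 both sides, so sub: -2*(x + 3) = -4.
Step 3. [-2*(x + 3) = -4] -2 out front; divide by -2 ⇒ div: x + 3 = 2.
Step 4. [x + 3 = 2] 3 comes off first (subtract 3), so sub: x = -1.

Answer: x ∈ {-1}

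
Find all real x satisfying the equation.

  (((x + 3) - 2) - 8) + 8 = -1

Step 1. [(((x + 3) - 2) - 8) + 8 = -1] +8 is outermost — subtract 8 both sides. So sub: ((x + 3) - 2) - 8 = -9.
Step 2. [((x + 3) - 2) - 8 = -9] add 8: x sits inside (… - 8). So sub: (x + 3) - 2 = -1.
Step 3. [(x + 3) - 2 = -1] -2 is outermost — add 2 both sides, so sub: x + 3 = 1.
Step 4. [x + 3 = 1] subtract 3: x sits inside (… + 3) ⇒ sub: x = -2.

Answer: x ∈ {-2}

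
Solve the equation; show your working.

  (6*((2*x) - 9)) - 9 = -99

Step 1. [(6*((2*x) - 9)) - 9 = -99] peel the -9: add 9 from each side ⇒ sub: 6*((2*x) - 9) = -90.
Step 2. [6*((2*x) - 9) = -90] leading coefficient 6: divide by 6. So div: (2*x) - 9 = -15.
Step 3. [(2*x) - 9 = -15] the outer -9 inverts by adding 9. So sub: 2*x = -6.
Step 4. [2*x = -6] LHS = 2·(…); ÷2 both sides. So div: x = -3.

Answer: x ∈ {-3}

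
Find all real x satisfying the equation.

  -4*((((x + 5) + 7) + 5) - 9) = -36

Step 1. [-4*((((x + 5) + 7) + 5) - 9) = -36] leading coefficient -4: divide by -4. So div: (((x + 5) + 7) + 5) - 9 = 9.
Step 2. [(((x + 5) + 7) + 5) - 9 = 9] -9 is outermost — add 9 both sides, so sub: ((x + 5) + 7) + 5 = 18.
Step 3. [((x + 5) + 7) + 5 = 18] the outer +5 inverts by subtracting 5 ⇒ sub: (x + 5) + 7 = 13.
Step 4. [(x + 5) + 7 = 13] the outer +7 inverts by subtracting 7. So sub: x + 5 = 6.
Step 5. [x + 5 = 6] the outer +5 inverts by subtracting 5 ⇒ sub: x = 1.

Answer: x ∈ {1}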